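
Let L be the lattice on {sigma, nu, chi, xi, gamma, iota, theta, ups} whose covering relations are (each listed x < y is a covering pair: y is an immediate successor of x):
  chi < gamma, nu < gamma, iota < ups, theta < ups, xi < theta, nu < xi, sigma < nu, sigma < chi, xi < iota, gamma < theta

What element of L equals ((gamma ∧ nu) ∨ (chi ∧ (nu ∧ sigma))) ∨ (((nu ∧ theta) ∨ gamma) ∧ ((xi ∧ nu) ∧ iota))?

nu

gamma ∧ nu = nu
nu ∧ sigma = sigma
chi ∧ sigma = sigma
nu ∨ sigma = nu
nu ∧ theta = nu
nu ∨ gamma = gamma
xi ∧ nu = nu
nu ∧ iota = nu
gamma ∧ nu = nu
nu ∨ nu = nu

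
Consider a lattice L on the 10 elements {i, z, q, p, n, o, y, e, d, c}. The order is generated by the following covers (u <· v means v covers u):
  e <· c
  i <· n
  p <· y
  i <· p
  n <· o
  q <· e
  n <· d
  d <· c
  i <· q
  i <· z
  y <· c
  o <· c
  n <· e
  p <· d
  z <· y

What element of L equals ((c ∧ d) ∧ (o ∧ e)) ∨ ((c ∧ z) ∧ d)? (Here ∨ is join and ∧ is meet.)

c ∧ d = d
o ∧ e = n
d ∧ n = n
c ∧ z = z
z ∧ d = i
n ∨ i = n

n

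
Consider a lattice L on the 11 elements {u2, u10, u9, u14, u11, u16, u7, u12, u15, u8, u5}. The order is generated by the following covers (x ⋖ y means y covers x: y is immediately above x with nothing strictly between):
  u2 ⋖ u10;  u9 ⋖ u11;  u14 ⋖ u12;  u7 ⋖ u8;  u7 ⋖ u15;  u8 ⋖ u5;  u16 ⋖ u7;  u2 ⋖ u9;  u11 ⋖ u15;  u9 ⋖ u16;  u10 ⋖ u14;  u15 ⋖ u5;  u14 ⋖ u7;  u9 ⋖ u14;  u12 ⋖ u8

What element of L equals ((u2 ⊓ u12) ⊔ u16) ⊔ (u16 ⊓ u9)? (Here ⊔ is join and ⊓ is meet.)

u16

u2 ∧ u12 = u2
u2 ∨ u16 = u16
u16 ∧ u9 = u9
u16 ∨ u9 = u16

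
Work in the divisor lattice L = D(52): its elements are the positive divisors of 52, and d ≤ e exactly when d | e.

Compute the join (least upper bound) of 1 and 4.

In the divisibility order, the join is the least common multiple: lcm(1, 4) = 4.

4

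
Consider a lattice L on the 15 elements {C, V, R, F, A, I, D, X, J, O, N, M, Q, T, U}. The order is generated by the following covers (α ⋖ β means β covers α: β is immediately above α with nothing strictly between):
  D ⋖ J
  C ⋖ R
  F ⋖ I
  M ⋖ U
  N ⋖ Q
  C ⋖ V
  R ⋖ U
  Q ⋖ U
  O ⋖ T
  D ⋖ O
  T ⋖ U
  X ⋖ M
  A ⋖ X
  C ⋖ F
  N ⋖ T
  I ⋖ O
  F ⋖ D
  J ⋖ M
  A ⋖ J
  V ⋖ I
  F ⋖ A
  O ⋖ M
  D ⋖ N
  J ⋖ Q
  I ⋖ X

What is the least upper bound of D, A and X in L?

M

Common upper bounds of {D, A, X}: M, U.
The least among these is M.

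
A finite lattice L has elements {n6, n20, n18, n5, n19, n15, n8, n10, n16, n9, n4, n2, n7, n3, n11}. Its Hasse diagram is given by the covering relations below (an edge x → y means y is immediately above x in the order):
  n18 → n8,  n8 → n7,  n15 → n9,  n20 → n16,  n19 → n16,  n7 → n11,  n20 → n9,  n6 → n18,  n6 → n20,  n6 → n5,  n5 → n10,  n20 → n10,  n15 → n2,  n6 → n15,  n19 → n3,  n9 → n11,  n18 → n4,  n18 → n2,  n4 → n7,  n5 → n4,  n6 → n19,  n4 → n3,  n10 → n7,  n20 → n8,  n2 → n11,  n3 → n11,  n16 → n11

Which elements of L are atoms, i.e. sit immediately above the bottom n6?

The atoms are exactly the elements that cover n6: n15, n18, n19, n20, n5.

n15, n18, n19, n20, n5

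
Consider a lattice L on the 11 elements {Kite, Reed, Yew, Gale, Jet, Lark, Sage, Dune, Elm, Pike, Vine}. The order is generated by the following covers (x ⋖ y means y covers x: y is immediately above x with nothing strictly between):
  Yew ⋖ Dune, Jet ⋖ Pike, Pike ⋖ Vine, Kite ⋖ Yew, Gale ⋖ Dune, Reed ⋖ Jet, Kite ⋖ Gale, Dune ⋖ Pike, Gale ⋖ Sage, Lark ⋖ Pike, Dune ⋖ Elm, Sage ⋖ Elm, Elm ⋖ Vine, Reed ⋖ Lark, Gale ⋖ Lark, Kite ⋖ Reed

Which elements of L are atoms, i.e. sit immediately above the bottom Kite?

Gale, Reed, Yew

The atoms are exactly the elements that cover Kite: Gale, Reed, Yew.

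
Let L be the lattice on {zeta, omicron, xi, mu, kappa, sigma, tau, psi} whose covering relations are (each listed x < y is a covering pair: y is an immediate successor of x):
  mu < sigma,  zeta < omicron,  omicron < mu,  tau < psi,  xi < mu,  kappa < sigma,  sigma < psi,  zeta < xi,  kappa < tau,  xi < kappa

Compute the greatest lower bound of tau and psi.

Common lower bounds of {tau, psi}: kappa, tau, xi, zeta.
The greatest among these is tau.

tau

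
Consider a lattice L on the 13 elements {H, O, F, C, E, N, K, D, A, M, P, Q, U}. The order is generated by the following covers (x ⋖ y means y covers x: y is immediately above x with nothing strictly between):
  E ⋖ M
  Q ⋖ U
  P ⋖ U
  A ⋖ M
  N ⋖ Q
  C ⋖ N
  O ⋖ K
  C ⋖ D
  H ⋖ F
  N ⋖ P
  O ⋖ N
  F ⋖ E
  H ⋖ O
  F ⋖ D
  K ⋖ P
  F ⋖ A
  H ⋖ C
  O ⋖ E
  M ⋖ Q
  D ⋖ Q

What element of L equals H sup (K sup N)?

P

K ∨ N = P
H ∨ P = P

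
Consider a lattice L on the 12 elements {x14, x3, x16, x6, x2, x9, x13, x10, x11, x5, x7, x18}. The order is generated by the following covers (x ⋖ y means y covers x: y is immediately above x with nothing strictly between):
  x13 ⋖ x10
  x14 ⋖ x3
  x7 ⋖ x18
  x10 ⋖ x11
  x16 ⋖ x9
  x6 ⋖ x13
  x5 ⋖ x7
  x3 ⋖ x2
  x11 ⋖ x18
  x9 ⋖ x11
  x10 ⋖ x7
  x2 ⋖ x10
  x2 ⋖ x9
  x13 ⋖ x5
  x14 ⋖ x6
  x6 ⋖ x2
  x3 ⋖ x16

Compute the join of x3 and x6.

x2

Common upper bounds of {x3, x6}: x10, x11, x18, x2, x7, x9.
The least among these is x2.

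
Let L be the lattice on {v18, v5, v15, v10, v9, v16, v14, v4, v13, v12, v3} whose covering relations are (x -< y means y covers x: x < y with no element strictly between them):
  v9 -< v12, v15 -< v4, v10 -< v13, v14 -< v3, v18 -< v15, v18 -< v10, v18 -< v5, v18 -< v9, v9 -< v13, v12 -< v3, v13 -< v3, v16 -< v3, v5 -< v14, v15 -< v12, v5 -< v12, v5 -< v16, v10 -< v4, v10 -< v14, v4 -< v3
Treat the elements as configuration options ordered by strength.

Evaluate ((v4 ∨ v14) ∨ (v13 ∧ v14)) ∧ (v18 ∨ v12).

v4 ∨ v14 = v3
v13 ∧ v14 = v10
v3 ∨ v10 = v3
v18 ∨ v12 = v12
v3 ∧ v12 = v12

v12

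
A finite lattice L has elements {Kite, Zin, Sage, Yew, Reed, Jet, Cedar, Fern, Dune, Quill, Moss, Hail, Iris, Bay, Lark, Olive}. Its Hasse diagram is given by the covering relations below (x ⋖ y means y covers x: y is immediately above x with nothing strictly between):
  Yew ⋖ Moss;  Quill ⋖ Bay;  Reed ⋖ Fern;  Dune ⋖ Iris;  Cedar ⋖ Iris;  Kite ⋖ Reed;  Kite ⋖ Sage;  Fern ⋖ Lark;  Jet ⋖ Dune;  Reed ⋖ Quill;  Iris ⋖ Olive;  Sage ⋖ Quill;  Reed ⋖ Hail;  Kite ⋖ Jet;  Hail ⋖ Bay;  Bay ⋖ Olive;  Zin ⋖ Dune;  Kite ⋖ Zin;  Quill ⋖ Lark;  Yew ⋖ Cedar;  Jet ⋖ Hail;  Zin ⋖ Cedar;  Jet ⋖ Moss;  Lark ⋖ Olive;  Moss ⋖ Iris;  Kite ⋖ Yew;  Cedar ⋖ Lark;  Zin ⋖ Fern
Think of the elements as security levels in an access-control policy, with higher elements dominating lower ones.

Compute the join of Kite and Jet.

Jet

Common upper bounds of {Kite, Jet}: Bay, Dune, Hail, Iris, Jet, Moss, Olive.
The least among these is Jet.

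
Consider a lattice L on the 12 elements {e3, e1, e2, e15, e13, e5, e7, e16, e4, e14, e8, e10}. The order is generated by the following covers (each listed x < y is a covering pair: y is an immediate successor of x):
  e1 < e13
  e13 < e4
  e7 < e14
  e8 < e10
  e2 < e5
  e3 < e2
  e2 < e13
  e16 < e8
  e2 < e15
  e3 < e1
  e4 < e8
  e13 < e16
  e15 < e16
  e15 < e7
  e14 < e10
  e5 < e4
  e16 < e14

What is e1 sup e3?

e1

Common upper bounds of {e1, e3}: e1, e10, e13, e14, e16, e4, e8.
The least among these is e1.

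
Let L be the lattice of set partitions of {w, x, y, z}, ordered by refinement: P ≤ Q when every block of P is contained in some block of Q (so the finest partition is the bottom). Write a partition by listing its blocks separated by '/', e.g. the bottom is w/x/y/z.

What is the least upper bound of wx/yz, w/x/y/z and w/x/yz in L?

wx/yz

The join of wx/yz, w/x/y/z, w/x/yz merges any blocks that overlap across the partitions, giving wx/yz.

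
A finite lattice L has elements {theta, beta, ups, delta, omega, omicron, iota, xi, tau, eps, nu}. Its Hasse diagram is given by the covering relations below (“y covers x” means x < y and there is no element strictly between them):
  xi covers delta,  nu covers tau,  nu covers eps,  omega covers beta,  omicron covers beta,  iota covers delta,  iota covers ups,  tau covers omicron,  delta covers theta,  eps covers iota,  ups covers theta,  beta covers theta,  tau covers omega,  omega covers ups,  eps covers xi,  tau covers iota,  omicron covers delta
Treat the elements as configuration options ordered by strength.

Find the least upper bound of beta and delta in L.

omicron

Common upper bounds of {beta, delta}: nu, omicron, tau.
The least among these is omicron.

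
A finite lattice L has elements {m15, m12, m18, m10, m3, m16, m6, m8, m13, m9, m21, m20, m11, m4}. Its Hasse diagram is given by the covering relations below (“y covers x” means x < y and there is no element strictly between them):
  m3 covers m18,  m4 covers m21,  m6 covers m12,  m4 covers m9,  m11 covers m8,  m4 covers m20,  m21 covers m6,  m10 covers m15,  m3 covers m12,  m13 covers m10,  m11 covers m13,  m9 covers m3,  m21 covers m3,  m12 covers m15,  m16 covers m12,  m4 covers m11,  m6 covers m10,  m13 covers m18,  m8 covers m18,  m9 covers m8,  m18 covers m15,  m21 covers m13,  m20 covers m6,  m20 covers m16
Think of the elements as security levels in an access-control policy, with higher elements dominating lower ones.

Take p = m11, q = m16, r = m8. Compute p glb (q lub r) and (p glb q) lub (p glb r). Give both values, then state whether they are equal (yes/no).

m11; m8; no

q lub r = m4, so p glb (q lub r) = m11 glb m4 = m11.
p glb q = m15 and p glb r = m8, so (p glb q) lub (p glb r) = m15 lub m8 = m8.
Equal: no.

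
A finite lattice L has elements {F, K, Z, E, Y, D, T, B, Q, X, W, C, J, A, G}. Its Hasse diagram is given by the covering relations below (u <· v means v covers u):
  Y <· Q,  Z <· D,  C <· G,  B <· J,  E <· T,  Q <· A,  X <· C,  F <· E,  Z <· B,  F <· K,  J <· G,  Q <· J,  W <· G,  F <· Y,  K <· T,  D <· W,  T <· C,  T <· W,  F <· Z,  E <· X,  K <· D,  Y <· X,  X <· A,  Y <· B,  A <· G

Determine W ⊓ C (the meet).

T

Common lower bounds of {W, C}: E, F, K, T.
The greatest among these is T.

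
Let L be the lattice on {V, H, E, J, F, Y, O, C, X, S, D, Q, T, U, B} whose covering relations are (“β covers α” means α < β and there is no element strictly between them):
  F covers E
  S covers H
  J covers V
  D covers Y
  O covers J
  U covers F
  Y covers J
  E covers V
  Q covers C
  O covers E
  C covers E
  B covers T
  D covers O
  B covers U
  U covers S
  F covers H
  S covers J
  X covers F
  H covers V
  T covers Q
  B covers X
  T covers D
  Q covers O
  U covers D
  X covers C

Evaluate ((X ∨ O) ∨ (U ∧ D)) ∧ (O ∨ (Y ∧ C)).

O

X ∨ O = B
U ∧ D = D
B ∨ D = B
Y ∧ C = V
O ∨ V = O
B ∧ O = O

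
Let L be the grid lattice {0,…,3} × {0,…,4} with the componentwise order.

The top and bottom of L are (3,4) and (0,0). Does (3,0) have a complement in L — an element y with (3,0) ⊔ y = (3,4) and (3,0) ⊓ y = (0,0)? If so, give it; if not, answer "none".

Need y with (3,0) ∨ y = (3,4) and (3,0) ∧ y = (0,0).
Checking each element gives: (0,4).

(0,4)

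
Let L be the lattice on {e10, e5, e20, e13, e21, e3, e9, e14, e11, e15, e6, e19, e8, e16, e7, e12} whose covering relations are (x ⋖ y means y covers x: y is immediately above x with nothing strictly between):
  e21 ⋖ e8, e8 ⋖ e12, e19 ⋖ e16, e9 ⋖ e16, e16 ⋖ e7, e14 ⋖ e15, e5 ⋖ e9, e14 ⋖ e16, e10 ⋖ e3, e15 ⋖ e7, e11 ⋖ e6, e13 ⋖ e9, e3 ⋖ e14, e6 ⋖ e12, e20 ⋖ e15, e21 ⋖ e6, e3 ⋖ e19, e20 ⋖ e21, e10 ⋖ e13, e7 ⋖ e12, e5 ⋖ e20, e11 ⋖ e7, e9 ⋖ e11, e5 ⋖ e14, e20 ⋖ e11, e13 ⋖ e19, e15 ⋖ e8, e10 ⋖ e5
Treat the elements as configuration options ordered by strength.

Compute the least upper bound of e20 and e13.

e11

Common upper bounds of {e20, e13}: e11, e12, e6, e7.
The least among these is e11.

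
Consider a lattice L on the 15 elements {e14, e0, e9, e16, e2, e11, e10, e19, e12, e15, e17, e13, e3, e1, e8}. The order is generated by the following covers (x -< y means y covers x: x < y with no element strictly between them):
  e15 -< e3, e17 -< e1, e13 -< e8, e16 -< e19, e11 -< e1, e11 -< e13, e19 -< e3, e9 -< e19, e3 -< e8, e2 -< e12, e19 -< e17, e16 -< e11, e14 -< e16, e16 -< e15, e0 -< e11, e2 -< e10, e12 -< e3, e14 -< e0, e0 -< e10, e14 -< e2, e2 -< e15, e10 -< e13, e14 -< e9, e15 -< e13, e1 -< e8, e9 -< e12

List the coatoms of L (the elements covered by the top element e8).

The coatoms are exactly the elements covered by e8: e1, e13, e3.

e1, e13, e3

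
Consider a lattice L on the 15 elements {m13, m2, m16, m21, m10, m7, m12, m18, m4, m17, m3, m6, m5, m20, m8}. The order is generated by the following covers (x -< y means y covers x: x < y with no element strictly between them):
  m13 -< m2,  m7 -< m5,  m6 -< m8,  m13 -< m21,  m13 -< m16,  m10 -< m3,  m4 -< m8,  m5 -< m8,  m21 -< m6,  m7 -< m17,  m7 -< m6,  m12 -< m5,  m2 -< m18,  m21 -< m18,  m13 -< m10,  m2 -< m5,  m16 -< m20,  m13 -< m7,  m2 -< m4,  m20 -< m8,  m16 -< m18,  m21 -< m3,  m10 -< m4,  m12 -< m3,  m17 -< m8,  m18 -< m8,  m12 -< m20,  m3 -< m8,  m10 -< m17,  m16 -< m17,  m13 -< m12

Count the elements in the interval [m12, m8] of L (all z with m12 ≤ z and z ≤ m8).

The interval [m12, m8] = {m12, m20, m3, m5, m8}, which has 5 elements.

5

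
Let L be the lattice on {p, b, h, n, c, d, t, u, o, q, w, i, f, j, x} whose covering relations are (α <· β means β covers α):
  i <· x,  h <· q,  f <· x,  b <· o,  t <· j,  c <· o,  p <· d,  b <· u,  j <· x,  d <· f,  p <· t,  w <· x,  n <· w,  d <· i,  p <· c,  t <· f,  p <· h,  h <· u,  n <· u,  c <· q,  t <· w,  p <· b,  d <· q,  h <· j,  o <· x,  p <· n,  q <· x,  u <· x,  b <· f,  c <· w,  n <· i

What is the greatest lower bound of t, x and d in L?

Common lower bounds of {t, x, d}: p.
The greatest among these is p.

p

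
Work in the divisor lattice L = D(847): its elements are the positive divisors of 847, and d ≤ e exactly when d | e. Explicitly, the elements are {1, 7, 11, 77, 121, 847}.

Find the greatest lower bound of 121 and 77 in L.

In the divisibility order, the meet is the greatest common divisor: gcd(121, 77) = 11.

11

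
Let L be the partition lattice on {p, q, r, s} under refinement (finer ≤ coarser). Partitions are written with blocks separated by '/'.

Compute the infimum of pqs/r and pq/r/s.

The meet (common refinement) of pqs/r and pq/r/s intersects blocks pairwise, giving pq/r/s.

pq/r/s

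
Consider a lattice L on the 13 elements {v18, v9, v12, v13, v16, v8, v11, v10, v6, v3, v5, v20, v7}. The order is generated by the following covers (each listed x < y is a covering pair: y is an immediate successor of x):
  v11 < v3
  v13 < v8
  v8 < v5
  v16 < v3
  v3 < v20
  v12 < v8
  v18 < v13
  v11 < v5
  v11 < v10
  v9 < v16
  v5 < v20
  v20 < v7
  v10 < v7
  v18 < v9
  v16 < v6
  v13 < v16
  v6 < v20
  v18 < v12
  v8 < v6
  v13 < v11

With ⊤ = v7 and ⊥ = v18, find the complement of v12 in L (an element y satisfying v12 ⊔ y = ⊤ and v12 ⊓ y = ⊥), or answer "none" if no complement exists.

v10

Need y with v12 ∨ y = v7 and v12 ∧ y = v18.
Checking each element gives: v10.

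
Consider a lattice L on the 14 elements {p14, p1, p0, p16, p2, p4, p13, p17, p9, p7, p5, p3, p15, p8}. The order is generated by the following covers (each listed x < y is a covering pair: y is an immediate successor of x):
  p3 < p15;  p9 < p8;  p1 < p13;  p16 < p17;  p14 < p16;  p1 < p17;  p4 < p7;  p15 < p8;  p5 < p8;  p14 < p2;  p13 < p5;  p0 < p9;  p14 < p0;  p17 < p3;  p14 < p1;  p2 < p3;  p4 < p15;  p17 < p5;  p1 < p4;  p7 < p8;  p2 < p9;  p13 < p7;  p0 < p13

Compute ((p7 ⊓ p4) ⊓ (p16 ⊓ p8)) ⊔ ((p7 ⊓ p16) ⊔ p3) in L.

p3

p7 ∧ p4 = p4
p16 ∧ p8 = p16
p4 ∧ p16 = p14
p7 ∧ p16 = p14
p14 ∨ p3 = p3
p14 ∨ p3 = p3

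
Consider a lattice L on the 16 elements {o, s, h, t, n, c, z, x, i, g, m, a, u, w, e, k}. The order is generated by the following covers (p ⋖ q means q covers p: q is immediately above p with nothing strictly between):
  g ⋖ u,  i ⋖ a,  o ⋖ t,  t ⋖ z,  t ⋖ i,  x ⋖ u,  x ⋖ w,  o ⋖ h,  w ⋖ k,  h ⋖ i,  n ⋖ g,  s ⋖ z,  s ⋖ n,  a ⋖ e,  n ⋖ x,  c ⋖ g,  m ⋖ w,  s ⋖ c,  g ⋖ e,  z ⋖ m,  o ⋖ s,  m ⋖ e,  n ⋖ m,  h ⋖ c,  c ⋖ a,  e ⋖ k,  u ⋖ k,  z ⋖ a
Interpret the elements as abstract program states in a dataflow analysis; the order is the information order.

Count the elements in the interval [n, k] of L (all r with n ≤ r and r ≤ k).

8

The interval [n, k] = {e, g, k, m, n, u, w, x}, which has 8 elements.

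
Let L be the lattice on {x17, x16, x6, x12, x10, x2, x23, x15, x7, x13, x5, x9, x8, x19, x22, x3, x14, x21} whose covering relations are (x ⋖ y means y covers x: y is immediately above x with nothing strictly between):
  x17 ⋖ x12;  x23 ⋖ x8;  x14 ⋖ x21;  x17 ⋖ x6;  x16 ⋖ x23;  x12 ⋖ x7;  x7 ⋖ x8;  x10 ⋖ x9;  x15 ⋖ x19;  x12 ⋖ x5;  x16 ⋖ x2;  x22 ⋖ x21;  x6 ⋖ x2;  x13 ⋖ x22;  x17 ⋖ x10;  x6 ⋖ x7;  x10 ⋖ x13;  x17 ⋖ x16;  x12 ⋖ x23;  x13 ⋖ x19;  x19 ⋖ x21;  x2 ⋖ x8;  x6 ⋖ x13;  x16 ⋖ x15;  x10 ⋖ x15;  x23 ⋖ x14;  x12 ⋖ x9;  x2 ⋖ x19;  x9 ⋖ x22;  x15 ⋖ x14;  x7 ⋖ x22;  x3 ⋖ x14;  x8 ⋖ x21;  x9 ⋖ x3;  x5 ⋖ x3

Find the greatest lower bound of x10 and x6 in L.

Common lower bounds of {x10, x6}: x17.
The greatest among these is x17.

x17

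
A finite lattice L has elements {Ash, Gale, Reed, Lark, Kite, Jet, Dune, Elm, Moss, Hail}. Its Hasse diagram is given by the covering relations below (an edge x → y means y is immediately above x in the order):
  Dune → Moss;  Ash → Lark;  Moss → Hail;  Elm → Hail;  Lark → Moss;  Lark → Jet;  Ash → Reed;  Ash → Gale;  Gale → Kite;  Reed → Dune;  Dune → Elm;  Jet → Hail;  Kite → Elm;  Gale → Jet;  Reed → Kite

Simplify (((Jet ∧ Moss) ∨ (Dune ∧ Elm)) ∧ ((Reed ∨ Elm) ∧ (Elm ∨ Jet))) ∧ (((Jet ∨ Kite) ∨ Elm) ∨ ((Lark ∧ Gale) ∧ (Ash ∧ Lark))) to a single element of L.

Jet ∧ Moss = Lark
Dune ∧ Elm = Dune
Lark ∨ Dune = Moss
Reed ∨ Elm = Elm
Elm ∨ Jet = Hail
Elm ∧ Hail = Elm
Moss ∧ Elm = Dune
Jet ∨ Kite = Hail
Hail ∨ Elm = Hail
Lark ∧ Gale = Ash
Ash ∧ Lark = Ash
Ash ∧ Ash = Ash
Hail ∨ Ash = Hail
Dune ∧ Hail = Dune

Dune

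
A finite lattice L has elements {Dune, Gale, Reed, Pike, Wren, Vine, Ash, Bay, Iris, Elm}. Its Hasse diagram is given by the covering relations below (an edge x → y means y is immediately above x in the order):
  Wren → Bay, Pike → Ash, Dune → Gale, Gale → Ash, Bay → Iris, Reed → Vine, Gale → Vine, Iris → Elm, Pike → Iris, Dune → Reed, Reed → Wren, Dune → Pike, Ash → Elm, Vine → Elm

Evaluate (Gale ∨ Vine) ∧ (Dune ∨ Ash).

Gale ∨ Vine = Vine
Dune ∨ Ash = Ash
Vine ∧ Ash = Gale

Gale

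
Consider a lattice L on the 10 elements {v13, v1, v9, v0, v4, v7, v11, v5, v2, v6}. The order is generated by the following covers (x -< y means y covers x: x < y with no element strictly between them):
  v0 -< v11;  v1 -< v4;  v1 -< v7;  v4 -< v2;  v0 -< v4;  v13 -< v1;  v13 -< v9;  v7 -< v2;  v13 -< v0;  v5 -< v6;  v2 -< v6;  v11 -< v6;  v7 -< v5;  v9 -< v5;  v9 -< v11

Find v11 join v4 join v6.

Common upper bounds of {v11, v4, v6}: v6.
The least among these is v6.

v6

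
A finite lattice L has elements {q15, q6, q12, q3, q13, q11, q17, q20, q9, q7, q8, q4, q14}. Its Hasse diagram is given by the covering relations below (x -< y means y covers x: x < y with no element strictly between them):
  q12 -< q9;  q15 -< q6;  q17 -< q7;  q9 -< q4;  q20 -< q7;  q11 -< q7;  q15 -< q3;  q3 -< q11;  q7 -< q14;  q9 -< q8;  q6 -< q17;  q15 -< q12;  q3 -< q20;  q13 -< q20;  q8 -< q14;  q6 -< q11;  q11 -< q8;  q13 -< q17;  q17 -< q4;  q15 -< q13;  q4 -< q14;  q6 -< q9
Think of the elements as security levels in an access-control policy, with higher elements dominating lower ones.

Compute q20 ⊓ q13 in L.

q20 ∧ q13 = q13

q13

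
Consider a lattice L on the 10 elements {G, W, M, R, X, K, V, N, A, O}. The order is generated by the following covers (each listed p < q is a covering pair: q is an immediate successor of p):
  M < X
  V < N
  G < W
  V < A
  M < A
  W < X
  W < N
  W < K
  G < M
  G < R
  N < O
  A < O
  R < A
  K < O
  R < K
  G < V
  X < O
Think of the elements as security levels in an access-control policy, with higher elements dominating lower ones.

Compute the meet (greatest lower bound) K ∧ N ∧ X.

Common lower bounds of {K, N, X}: G, W.
The greatest among these is W.

W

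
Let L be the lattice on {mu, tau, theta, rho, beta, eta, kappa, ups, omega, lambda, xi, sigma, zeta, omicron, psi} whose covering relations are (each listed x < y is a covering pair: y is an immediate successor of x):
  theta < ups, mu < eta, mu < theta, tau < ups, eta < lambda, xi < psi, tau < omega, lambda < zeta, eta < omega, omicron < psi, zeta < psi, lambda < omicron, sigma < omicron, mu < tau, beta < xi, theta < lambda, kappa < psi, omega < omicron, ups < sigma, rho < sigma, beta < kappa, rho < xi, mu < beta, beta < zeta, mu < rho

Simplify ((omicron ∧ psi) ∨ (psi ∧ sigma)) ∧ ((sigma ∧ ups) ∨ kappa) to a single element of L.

omicron

omicron ∧ psi = omicron
psi ∧ sigma = sigma
omicron ∨ sigma = omicron
sigma ∧ ups = ups
ups ∨ kappa = psi
omicron ∧ psi = omicron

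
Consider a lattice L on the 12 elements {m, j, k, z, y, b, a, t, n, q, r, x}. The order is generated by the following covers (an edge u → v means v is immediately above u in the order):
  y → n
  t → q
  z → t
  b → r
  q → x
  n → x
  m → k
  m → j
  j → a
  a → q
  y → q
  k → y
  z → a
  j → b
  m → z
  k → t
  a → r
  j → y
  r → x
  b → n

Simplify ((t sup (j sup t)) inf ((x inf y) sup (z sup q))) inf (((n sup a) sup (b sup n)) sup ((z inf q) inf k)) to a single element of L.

j ∨ t = q
t ∨ q = q
x ∧ y = y
z ∨ q = q
y ∨ q = q
q ∧ q = q
n ∨ a = x
b ∨ n = n
x ∨ n = x
z ∧ q = z
z ∧ k = m
x ∨ m = x
q ∧ x = q

q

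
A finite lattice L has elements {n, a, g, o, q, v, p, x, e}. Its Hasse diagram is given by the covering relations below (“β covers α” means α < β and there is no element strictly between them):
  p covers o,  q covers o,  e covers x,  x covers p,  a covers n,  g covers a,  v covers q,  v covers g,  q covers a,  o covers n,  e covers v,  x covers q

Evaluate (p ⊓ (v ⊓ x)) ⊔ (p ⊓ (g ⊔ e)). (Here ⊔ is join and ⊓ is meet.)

v ∧ x = q
p ∧ q = o
g ∨ e = e
p ∧ e = p
o ∨ p = p

p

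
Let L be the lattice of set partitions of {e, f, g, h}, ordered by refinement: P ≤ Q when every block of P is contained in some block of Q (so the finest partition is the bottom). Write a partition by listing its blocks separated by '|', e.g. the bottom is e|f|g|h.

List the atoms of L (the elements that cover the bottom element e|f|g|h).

The atoms are exactly the elements that cover e|f|g|h: ef|g|h, eg|f|h, eh|f|g, e|fg|h, e|fh|g, e|f|gh.

ef|g|h, eg|f|h, eh|f|g, e|fg|h, e|fh|g, e|f|gh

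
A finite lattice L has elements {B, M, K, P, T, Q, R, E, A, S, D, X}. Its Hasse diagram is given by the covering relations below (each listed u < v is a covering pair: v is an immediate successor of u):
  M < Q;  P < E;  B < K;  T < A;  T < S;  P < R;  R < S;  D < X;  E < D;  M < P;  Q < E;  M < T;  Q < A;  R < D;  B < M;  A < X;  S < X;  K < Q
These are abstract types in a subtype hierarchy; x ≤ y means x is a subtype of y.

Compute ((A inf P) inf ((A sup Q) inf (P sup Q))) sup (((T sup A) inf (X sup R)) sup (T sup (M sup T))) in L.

A ∧ P = M
A ∨ Q = A
P ∨ Q = E
A ∧ E = Q
M ∧ Q = M
T ∨ A = A
X ∨ R = X
A ∧ X = A
M ∨ T = T
T ∨ T = T
A ∨ T = A
M ∨ A = A

A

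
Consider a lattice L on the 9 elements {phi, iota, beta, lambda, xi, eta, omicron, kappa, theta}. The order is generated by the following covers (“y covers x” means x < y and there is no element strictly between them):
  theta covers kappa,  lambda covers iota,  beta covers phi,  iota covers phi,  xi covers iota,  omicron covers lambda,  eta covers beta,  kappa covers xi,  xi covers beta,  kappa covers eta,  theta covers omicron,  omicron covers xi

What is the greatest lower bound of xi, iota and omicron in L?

Common lower bounds of {xi, iota, omicron}: iota, phi.
The greatest among these is iota.

iota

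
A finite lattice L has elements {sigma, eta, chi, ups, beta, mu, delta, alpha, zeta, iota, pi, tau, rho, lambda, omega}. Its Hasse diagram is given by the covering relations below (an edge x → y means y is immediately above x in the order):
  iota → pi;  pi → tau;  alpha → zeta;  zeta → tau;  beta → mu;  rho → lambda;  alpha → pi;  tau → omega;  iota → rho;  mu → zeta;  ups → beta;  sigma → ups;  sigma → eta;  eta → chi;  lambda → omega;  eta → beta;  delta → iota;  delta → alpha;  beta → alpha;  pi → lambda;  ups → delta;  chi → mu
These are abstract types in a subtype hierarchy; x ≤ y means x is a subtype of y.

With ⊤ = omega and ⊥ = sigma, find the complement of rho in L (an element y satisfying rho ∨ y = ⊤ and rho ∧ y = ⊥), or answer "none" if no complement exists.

chi

Need y with rho ∨ y = omega and rho ∧ y = sigma.
Checking each element gives: chi.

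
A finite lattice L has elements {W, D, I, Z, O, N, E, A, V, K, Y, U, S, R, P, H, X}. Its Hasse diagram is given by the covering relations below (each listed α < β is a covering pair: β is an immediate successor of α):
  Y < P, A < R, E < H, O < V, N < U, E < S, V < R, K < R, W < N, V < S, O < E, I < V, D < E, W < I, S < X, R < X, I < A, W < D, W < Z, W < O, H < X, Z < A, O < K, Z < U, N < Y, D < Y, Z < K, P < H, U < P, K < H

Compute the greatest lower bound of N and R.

W

Common lower bounds of {N, R}: W.
The greatest among these is W.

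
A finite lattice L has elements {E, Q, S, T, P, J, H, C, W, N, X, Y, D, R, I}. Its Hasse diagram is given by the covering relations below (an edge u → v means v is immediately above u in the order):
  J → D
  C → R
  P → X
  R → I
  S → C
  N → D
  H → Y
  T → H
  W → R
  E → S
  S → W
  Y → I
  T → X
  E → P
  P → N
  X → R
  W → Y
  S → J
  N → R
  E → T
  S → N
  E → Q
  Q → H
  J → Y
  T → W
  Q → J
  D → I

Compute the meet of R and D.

N

Common lower bounds of {R, D}: E, N, P, S.
The greatest among these is N.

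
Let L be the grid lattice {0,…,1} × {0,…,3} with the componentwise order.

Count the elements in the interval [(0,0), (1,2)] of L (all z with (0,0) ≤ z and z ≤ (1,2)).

The interval [(0,0), (1,2)] = {(0,0), (0,1), (0,2), (1,0), (1,1), (1,2)}, which has 6 elements.

6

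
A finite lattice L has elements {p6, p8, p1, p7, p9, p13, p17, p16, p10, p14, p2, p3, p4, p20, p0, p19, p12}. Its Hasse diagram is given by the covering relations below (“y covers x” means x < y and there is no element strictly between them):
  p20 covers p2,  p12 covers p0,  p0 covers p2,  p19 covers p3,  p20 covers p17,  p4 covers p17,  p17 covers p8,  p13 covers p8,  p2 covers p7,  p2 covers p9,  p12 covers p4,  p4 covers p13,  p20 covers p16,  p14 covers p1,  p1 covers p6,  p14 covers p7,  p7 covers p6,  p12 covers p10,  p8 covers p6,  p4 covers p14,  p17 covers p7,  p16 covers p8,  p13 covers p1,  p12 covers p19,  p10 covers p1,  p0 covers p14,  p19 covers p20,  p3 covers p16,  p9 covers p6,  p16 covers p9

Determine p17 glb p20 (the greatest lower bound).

p17

Common lower bounds of {p17, p20}: p17, p6, p7, p8.
The greatest among these is p17.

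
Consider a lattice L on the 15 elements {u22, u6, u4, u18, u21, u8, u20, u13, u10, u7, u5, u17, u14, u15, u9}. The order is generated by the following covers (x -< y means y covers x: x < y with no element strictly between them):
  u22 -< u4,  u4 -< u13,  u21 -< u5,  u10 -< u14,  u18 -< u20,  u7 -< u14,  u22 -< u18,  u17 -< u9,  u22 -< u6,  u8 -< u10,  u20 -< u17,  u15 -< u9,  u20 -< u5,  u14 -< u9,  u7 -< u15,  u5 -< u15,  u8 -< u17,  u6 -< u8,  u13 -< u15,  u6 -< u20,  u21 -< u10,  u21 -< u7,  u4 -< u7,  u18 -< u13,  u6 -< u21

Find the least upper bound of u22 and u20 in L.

u20

Common upper bounds of {u22, u20}: u15, u17, u20, u5, u9.
The least among these is u20.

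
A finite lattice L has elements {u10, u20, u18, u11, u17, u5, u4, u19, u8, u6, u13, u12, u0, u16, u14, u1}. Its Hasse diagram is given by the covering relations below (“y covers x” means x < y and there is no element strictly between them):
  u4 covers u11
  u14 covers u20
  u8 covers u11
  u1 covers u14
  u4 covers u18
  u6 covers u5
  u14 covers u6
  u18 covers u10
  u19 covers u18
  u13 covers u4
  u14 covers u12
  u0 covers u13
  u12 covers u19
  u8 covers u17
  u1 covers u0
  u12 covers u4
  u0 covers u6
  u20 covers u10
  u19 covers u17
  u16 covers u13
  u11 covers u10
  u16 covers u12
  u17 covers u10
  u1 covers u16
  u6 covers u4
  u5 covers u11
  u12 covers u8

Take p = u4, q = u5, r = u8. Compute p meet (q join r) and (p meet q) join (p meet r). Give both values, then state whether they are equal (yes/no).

q join r = u14, so p meet (q join r) = u4 meet u14 = u4.
p meet q = u11 and p meet r = u11, so (p meet q) join (p meet r) = u11 join u11 = u11.
Equal: no.

u4; u11; no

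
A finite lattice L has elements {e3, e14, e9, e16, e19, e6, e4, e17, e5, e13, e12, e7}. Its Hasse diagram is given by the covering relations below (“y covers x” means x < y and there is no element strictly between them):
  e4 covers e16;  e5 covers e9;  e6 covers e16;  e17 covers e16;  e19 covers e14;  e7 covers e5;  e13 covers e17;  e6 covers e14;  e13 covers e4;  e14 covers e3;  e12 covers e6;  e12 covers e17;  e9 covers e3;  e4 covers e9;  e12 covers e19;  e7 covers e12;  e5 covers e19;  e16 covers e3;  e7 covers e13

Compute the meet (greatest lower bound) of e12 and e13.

Common lower bounds of {e12, e13}: e16, e17, e3.
The greatest among these is e17.

e17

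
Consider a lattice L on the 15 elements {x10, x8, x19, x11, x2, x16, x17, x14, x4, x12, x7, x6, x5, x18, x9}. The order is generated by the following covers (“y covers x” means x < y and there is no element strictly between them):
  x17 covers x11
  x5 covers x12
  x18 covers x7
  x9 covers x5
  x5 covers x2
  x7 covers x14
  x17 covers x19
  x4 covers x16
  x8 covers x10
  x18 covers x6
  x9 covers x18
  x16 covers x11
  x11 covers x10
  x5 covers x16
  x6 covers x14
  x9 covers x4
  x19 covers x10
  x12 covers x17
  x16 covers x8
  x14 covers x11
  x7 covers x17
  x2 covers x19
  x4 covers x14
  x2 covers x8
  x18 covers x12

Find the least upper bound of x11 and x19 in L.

Common upper bounds of {x11, x19}: x12, x17, x18, x5, x7, x9.
The least among these is x17.

x17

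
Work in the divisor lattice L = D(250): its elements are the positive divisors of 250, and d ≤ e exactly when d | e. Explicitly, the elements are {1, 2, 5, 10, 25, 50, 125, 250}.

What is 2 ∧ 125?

1

In the divisibility order, the meet is the greatest common divisor: gcd(2, 125) = 1.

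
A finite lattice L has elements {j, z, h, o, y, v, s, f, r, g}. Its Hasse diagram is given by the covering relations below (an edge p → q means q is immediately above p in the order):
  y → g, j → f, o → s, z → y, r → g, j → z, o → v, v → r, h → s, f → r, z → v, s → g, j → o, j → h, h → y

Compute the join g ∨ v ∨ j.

Common upper bounds of {g, v, j}: g.
The least among these is g.

g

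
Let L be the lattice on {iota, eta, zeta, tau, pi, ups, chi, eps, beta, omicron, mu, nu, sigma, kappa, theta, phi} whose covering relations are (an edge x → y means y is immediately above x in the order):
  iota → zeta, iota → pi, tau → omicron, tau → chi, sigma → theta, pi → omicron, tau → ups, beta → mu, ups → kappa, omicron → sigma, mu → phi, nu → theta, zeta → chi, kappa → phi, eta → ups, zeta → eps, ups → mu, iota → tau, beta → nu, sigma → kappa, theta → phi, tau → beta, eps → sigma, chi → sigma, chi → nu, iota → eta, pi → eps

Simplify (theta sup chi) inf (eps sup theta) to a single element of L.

theta ∨ chi = theta
eps ∨ theta = theta
theta ∧ theta = theta

theta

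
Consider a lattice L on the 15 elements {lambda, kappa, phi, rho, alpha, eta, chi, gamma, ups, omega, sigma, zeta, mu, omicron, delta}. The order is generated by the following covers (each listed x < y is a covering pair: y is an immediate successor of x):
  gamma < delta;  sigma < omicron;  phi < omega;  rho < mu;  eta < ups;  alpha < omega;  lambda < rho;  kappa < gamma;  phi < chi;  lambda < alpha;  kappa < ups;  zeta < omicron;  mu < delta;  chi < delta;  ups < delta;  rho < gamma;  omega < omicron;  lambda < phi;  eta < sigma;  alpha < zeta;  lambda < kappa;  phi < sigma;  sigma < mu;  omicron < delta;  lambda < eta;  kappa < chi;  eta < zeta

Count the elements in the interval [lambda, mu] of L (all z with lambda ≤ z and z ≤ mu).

6

The interval [lambda, mu] = {eta, lambda, mu, phi, rho, sigma}, which has 6 elements.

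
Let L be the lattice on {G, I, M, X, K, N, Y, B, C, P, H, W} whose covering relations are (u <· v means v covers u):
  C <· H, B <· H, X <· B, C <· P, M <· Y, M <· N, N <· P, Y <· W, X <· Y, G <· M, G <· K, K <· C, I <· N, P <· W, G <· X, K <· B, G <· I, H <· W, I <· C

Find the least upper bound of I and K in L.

Common upper bounds of {I, K}: C, H, P, W.
The least among these is C.

C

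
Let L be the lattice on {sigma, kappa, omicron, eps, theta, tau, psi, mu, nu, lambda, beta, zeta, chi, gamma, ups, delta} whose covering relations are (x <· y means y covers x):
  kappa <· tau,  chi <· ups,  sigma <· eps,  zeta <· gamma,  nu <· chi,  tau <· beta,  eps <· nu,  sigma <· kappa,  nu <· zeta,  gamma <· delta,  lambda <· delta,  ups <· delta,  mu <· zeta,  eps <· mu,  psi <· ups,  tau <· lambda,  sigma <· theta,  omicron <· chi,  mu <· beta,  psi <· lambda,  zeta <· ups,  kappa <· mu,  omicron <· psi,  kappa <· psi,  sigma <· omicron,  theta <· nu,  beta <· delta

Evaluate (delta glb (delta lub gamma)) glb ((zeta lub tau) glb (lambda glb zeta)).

delta ∨ gamma = delta
delta ∧ delta = delta
zeta ∨ tau = delta
lambda ∧ zeta = kappa
delta ∧ kappa = kappa
delta ∧ kappa = kappa

kappa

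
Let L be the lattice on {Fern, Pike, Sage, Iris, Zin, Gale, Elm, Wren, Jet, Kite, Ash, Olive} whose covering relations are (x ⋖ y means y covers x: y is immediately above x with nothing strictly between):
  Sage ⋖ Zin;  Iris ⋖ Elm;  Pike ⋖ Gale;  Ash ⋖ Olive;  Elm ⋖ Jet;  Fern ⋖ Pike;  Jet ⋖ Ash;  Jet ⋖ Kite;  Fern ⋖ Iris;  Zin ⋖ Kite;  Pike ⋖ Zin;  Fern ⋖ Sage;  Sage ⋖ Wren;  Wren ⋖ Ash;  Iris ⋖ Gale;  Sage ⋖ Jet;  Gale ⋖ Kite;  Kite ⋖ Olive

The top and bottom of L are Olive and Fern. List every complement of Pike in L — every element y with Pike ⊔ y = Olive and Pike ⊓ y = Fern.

Ash, Wren

Need y with Pike ∨ y = Olive and Pike ∧ y = Fern.
Checking each element gives: Ash, Wren.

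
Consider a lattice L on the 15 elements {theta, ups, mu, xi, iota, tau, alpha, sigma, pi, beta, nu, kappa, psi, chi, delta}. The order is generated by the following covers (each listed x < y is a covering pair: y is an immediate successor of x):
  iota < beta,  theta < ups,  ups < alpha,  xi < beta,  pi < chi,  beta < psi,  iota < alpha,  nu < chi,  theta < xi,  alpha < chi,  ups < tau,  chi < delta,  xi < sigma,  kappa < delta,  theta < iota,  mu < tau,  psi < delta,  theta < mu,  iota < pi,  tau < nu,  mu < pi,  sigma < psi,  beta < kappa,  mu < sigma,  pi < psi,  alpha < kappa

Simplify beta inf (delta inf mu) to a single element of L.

theta

delta ∧ mu = mu
beta ∧ mu = theta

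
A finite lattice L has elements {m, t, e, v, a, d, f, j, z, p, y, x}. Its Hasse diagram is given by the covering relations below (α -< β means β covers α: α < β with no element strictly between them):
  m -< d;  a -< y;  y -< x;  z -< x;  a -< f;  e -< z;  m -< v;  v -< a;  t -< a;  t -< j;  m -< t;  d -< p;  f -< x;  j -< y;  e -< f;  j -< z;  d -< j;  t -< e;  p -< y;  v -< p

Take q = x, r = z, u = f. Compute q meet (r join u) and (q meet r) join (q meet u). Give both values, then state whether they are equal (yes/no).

r join u = x, so q meet (r join u) = x meet x = x.
q meet r = z and q meet u = f, so (q meet r) join (q meet u) = z join f = x.
Equal: yes.

x; x; yes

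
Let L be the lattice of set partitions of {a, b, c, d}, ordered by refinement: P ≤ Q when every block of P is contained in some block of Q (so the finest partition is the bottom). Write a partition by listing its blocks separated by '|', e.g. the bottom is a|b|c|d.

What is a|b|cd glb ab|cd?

Common lower bounds of {a|b|cd, ab|cd}: a|b|cd, a|b|c|d.
The greatest among these is a|b|cd.

a|b|cd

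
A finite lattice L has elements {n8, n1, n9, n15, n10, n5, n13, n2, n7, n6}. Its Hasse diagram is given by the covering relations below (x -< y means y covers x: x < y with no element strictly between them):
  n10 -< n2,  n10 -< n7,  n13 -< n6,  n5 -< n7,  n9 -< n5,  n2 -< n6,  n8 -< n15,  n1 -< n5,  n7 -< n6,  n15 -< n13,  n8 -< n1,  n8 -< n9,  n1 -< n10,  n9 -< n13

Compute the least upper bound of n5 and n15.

Common upper bounds of {n5, n15}: n6.
The least among these is n6.

n6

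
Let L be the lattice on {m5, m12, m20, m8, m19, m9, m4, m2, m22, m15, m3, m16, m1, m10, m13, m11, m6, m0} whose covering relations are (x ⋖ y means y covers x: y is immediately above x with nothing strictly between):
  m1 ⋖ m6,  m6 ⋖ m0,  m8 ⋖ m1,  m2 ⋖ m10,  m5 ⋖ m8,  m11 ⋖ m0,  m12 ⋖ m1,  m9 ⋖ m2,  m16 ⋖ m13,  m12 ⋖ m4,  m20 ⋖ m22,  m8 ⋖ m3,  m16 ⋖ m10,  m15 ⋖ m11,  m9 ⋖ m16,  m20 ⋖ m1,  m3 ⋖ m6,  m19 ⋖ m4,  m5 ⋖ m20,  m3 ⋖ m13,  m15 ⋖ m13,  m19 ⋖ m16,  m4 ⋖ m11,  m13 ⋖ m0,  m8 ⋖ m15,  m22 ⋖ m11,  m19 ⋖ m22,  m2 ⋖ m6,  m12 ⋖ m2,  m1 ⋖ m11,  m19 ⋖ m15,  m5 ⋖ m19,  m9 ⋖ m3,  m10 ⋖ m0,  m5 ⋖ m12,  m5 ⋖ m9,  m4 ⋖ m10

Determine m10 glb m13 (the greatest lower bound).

Common lower bounds of {m10, m13}: m16, m19, m5, m9.
The greatest among these is m16.

m16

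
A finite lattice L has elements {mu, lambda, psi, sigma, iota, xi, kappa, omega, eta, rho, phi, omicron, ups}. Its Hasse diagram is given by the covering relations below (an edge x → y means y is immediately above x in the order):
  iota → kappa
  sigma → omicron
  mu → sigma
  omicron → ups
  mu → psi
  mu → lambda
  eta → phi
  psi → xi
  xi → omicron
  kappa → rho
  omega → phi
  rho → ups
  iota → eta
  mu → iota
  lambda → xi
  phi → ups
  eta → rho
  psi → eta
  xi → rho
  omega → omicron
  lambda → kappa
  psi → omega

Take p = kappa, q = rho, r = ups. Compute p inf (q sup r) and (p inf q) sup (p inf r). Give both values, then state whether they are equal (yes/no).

q sup r = ups, so p inf (q sup r) = kappa inf ups = kappa.
p inf q = kappa and p inf r = kappa, so (p inf q) sup (p inf r) = kappa sup kappa = kappa.
Equal: yes.

kappa; kappa; yes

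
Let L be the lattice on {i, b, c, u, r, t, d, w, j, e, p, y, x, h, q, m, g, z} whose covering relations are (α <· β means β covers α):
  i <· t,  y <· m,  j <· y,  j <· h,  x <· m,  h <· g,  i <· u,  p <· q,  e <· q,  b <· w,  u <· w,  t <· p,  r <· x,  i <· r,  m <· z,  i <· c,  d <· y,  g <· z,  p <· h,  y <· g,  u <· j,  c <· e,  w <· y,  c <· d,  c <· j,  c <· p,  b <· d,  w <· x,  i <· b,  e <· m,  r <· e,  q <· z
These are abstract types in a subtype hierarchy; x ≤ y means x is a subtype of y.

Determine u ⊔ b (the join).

Common upper bounds of {u, b}: g, m, w, x, y, z.
The least among these is w.

w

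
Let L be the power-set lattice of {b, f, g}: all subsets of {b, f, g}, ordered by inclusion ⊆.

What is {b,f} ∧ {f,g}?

{f}

Common lower bounds of {{b,f}, {f,g}}: {f}, {}.
The greatest among these is {f}.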